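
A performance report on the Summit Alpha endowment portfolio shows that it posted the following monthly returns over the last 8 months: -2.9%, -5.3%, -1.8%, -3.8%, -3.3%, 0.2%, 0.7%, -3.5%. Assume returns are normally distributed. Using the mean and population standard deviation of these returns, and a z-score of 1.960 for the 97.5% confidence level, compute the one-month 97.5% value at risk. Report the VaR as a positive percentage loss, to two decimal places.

6.22

Mean return μ = -19.70 / 8 = -2.4625%
Population std dev = √[29.3388 / 8] = 1.9150%
VaR = −(μ − z·σ) = −(-2.4625 − 1.960 × 1.9150) = −(-6.2159) = 6.2159%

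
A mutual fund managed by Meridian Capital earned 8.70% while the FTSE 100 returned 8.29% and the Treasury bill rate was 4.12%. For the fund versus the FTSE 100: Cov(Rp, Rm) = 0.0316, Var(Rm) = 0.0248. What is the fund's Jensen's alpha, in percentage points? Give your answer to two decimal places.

β = Cov / Var = 0.0316 / 0.0248 = 1.2742
E[R] = Rf + β(Rm − Rf) = 4.12% + 1.2742 × (8.29% − 4.12%) = 9.4334%
α = Rp − E[R] = 8.70% − 9.4334% = -0.7334

-0.73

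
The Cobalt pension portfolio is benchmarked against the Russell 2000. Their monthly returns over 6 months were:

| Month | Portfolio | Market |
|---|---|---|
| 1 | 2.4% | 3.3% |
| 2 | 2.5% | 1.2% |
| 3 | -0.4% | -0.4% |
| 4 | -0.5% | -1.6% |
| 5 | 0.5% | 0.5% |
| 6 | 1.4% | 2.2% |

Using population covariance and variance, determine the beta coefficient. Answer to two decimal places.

0.65

r̄p = 0.9833%,  r̄m = 0.8667%
Cov = Σ(rp − r̄p)(rm − r̄m) / 6 = 1.6828
Var(rm) = Σ(rm − r̄m)² / 6 = 2.6056
β = Cov / Var = 1.6828 / 2.6056 = 0.6458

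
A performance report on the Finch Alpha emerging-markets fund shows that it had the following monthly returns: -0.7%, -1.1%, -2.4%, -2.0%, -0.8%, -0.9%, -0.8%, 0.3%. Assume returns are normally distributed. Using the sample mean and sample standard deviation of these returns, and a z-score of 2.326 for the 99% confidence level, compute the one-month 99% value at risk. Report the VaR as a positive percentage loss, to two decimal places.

Mean return r̄ = -8.40 / 8 = -1.0500%
Σ(r − r̄)² = (-0.7 − (-1.0500))² + (-1.1 − (-1.0500))² + … = 4.8200
σ = √[4.8200 / 7] = 0.8298%
VaR = −(r̄ − z·σ) = −(-1.0500 − 2.326 × 0.8298) = −(-2.9801) = 2.9801%

2.98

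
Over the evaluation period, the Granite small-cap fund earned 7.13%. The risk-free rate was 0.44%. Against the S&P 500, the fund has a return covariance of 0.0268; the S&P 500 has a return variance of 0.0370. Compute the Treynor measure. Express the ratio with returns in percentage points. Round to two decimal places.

9.24

β = Cov / Var = 0.0268 / 0.0370 = 0.7243
Treynor = (Rp − Rf) / β = (7.13% − 0.44%) / 0.7243 = 6.69 / 0.7243 = 9.2365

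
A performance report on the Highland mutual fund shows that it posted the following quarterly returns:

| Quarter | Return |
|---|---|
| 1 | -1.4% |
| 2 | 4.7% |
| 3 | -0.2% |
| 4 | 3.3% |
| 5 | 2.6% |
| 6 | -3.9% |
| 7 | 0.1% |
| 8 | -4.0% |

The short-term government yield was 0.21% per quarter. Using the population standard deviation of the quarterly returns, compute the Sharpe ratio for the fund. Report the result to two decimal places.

r̄ = (-1.4 + 4.7 − 0.2 + 3.3 + 2.6 − 3.9 + 0.1 − 4) / 8 = 0.1500%
Population std dev = √[72.7800 / 8] = 3.0162%
Sharpe = (r̄ − rf) / σ = (0.1500 − 0.21) / 3.0162 = -0.0600 / 3.0162 = -0.0199

-0.02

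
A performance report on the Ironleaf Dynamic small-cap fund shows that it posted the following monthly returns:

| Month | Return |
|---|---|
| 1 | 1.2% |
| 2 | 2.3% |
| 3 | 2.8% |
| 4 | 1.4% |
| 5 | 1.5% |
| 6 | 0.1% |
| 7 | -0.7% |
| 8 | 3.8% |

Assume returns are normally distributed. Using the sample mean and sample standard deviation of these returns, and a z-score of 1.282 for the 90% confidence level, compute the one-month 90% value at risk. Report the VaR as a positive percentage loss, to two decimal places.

0.30

r̄ = (1.2 + 2.3 + 2.8 + 1.4 + 1.5 + 0.1 − 0.7 + 3.8) / 8 = 12.40 / 8 = 1.5500%
Σ(r − r̄)² = (1.2 − 1.5500)² + (2.3 − 1.5500)² + … = 14.5000
σ = √[14.5000 / 7] = 1.4392%
VaR = −(r̄ − z·σ) = −(1.5500 − 1.282 × 1.4392) = −(-0.2951) = 0.2951%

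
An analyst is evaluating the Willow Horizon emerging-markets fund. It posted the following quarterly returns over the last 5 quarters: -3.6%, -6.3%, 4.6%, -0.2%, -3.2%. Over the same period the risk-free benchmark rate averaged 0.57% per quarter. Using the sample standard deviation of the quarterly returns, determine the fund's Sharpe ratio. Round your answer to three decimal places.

r̄ = (-3.6 − 6.3 + 4.6 − 0.2 − 3.2) / 5 = -8.70 / 5 = -1.7400%
Sample std dev = √[68.9520 / 4] = 4.1519%
Sharpe = (r̄ − rf) / σ = (-1.7400 − 0.57) / 4.1519 = -2.3100 / 4.1519 = -0.5564

-0.556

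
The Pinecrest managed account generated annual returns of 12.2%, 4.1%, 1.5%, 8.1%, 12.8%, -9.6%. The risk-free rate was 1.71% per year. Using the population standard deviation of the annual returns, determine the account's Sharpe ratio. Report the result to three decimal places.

r̄ = (12.2 + 4.1 + 1.5 + 8.1 + 12.8 − 9.6) / 6 = 29.10 / 6 = 4.8500%
Population σ = √[Σ(r − r̄)² / 6] = √[348.3750 / 6] = √58.0625 = 7.6199%
Sharpe = (r̄ − rf) / σ = (4.8500 − 1.71) / 7.6199 = 3.1400 / 7.6199 = 0.4121

0.412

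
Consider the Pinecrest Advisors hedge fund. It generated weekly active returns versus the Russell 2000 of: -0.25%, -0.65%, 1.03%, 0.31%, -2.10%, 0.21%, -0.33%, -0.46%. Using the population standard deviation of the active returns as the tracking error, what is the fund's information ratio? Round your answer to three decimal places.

-0.329

Mean return r̄ = -2.240 / 8 = -0.2800%
Population σ = √[Σ(r − r̄)² / 8] = √[5.7894 / 8] = √0.7237 = 0.8507%
IR = r̄ / tracking error = -0.2800 / 0.8507 = -0.3291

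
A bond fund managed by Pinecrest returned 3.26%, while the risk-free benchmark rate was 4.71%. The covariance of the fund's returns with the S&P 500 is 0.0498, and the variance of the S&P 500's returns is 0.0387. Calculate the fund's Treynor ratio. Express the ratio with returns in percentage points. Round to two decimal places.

-1.13

β = Cov / Var = 0.0498 / 0.0387 = 1.2868
Treynor = (Rp − Rf) / β = (3.26% − 4.71%) / 1.2868 = -1.45 / 1.2868 = -1.1268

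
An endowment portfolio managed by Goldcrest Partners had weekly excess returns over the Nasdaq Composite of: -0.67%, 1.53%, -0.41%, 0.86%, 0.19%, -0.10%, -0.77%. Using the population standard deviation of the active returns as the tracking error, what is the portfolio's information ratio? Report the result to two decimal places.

0.12

r̄ = (-0.67 + 1.53 − 0.41 + 0.86 + 0.19 − 0.1 − 0.77) / 7 = 0.0900%
Population σ = √[Σ(r − r̄)² / 7] = √[4.2798 / 7] = √0.6114 = 0.7819%
IR = r̄ / tracking error = 0.0900 / 0.7819 = 0.1151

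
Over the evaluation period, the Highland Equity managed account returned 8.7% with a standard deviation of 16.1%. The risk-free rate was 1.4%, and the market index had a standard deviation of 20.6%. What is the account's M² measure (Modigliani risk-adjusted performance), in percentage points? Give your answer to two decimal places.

10.74

Sharpe = (Rp − Rf) / σp = (8.7% − 1.4%) / 16.1% = 0.4534
M² = Rf + Sharpe × σm = 1.4% + 0.4534 × 20.6% = 10.7400%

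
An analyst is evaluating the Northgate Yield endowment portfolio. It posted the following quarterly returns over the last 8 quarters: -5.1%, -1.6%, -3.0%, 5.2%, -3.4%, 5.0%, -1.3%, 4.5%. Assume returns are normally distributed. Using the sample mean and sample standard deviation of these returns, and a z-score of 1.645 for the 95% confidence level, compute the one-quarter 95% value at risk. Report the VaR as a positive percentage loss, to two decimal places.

6.86

μ = (-5.1 − 1.6 − 3 + 5.2 − 3.4 + 5 − 1.3 + 4.5) / 8 = 0.30 / 8 = 0.0375%
Σ(r − μ)² = (-5.1 − 0.0375)² + (-1.6 − 0.0375)² + … = 123.0988
σ = √[123.0988 / 7] = 4.1935%
VaR = −(μ − z·σ) = −(0.0375 − 1.645 × 4.1935) = −(-6.8608) = 6.8608%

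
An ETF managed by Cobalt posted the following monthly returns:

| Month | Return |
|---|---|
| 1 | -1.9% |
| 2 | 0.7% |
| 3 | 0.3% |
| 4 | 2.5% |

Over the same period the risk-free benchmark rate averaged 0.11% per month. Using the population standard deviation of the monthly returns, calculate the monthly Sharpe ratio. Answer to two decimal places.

r̄ = (-1.9 + 0.7 + 0.3 + 2.5) / 4 = 1.60 / 4 = 0.4000%
Population σ = √[Σ(r − r̄)² / 4] = √[9.8000 / 4] = √2.4500 = 1.5652%
Sharpe = (r̄ − rf) / σ = (0.4000 − 0.11) / 1.5652 = 0.2900 / 1.5652 = 0.1853

0.19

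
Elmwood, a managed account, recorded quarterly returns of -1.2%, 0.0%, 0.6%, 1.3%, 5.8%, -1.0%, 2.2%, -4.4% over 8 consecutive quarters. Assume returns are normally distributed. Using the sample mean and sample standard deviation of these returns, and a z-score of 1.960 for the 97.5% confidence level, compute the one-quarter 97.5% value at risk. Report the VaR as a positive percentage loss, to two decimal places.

r̄ = (-1.2 + 0 + 0.6 + 1.3 + 5.8 − 1 + 2.2 − 4.4) / 8 = 0.4125%
Σ(r − r̄)² = (-1.2 − 0.4125)² + (0 − 0.4125)² + (0.6 − 0.4125)² + … = 60.9688
σ = √[60.9688 / 7] = 2.9512%
VaR = −(r̄ − z·σ) = −(0.4125 − 1.960 × 2.9512) = −(-5.3719) = 5.3719%

5.37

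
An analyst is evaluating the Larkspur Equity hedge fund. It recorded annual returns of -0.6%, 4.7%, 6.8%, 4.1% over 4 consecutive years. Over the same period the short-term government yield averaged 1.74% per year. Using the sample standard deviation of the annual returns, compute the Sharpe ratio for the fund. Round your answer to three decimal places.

μ = (-0.6 + 4.7 + 6.8 + 4.1) / 4 = 3.7500%
Sample std dev = √[29.2500 / 3] = 3.1225%
Sharpe = (μ − rf) / σ = (3.7500 − 1.74) / 3.1225 = 2.0100 / 3.1225 = 0.6437

0.644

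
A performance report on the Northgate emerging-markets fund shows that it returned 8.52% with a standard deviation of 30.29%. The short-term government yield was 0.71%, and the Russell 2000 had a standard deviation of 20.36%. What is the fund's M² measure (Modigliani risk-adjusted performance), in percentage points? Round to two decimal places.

Sharpe = (Rp − Rf) / σp = (8.52% − 0.71%) / 30.29% = 0.2578
M² = Rf + Sharpe × σm = 0.71% + 0.2578 × 20.36% = 5.9588%

5.96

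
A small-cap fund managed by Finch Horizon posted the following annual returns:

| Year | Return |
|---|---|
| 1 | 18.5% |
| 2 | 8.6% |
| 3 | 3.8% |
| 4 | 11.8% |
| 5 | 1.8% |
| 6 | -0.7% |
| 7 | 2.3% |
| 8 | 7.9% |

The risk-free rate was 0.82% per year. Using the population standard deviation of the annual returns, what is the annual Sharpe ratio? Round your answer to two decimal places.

1.01

μ = (18.5 + 8.6 + 3.8 + 11.8 + 1.8 − 0.7 + 2.3 + 7.9) / 8 = 6.7500%
Population std dev = √[276.8200 / 8] = 5.8824%
Sharpe = (μ − rf) / σ = (6.7500 − 0.82) / 5.8824 = 5.9300 / 5.8824 = 1.0081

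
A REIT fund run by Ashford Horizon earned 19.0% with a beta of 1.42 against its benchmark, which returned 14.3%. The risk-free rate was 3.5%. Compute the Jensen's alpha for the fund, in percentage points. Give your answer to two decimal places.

0.16

CAPM expected return = Rf + β(Rm − Rf) = 3.5% + 1.42 × (14.3% − 3.5%) = 3.5 + 1.42 × 10.80 = 18.8360%
Jensen's α = Rp − E[R] = 19.0% − 18.8360% = 0.1640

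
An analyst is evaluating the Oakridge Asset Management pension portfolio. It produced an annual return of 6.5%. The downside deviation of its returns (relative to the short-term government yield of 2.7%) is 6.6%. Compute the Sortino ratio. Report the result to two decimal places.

0.58

Sortino = (Rp − Rf) / σd = (6.5% − 2.7%) / 6.6% = 3.80% / 6.6% = 0.5758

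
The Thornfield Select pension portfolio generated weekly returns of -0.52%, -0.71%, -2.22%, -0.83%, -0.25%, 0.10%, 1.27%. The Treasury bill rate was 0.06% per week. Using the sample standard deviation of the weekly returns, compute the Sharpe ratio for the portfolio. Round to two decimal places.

-0.49

μ = (-0.52 − 0.71 − 2.22 − 0.83 − 0.25 + 0.1 + 1.27) / 7 = -3.160 / 7 = -0.4514%
Σ(r − μ)² = 6.6507; sample σ = √(6.6507/6) = 1.0528%
Sharpe = (μ − rf) / σ = (-0.4514 − 0.06) / 1.0528 = -0.5114 / 1.0528 = -0.4858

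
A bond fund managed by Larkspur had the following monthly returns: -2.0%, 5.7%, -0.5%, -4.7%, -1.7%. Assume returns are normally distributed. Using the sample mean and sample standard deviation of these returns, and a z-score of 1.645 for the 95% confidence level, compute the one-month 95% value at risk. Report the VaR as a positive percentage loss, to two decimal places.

6.99

r̄ = (-2 + 5.7 − 0.5 − 4.7 − 1.7) / 5 = -0.6400%
Σ(r − r̄)² = (-2 − (-0.6400))² + (5.7 − (-0.6400))² + (-0.5 − (-0.6400))² + … = 59.6720
sample σ = √(59.6720 / 4) = √14.9180 = 3.8624%
VaR = −(r̄ − z·σ) = −(-0.6400 − 1.645 × 3.8624) = −(-6.9936) = 6.9936%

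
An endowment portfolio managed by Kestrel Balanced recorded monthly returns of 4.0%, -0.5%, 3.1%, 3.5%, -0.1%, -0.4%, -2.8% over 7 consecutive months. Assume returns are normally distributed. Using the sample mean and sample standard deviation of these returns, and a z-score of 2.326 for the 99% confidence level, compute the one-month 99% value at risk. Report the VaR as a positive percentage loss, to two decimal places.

r̄ = (4 − 0.5 + 3.1 + 3.5 − 0.1 − 0.4 − 2.8) / 7 = 0.9714%
Σ(r − r̄)² = (4 − 0.9714)² + (-0.5 − 0.9714)² + … = 39.5143
sample σ = √(39.5143 / 6) = √6.5857 = 2.5663%
VaR = −(r̄ − z·σ) = −(0.9714 − 2.326 × 2.5663) = −(-4.9978) = 4.9978%

5.00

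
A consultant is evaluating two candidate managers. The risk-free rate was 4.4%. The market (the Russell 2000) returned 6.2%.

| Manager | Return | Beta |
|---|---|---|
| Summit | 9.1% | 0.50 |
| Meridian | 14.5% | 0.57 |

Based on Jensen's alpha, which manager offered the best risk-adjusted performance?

Meridian

Summit: α = 9.1% − [4.4% + 0.50 × (6.2% − 4.4%)] = 3.800
Meridian: α = 14.5% − [4.4% + 0.57 × (6.2% − 4.4%)] = 9.074
Highest: Meridian (9.074).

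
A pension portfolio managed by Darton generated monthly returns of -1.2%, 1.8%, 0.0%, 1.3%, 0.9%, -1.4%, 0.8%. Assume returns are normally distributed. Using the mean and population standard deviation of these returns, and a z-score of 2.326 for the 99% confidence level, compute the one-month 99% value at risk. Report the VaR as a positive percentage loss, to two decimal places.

2.34

Mean return r̄ = 2.20 / 7 = 0.3143%
Population σ = √[Σ(r − r̄)² / 7] = √[9.0886 / 7] = √1.2984 = 1.1395%
VaR = −(r̄ − z·σ) = −(0.3143 − 2.326 × 1.1395) = −(-2.3362) = 2.3362%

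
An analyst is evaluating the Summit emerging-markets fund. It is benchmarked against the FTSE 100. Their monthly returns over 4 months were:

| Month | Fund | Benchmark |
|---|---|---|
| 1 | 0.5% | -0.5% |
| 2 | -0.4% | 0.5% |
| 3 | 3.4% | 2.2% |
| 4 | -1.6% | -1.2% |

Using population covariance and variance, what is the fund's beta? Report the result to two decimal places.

r̄p = 0.4750%,  r̄m = 0.2500%
Cov = Σ(rp − r̄p)(rm − r̄m) / 4 = 2.1188
Var(rm) = Σ(rm − r̄m)² / 4 = 1.6325
β = Cov / Var = 2.1188 / 1.6325 = 1.2979

1.30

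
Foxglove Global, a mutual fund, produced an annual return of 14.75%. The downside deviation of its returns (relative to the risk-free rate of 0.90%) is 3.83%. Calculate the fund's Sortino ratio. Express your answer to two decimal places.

Sortino = (Rp − Rf) / σd = (14.75% − 0.90%) / 3.83% = 13.85% / 3.83% = 3.6162

3.62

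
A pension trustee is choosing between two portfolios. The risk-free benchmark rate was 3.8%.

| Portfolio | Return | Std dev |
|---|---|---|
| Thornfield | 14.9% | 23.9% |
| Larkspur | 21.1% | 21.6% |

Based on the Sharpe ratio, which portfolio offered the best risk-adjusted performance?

Larkspur

Thornfield: Sharpe ratio = (14.9% − 3.8%) / 23.9% = 0.464
Larkspur: Sharpe ratio = (21.1% − 3.8%) / 21.6% = 0.801
Highest: Larkspur (0.801).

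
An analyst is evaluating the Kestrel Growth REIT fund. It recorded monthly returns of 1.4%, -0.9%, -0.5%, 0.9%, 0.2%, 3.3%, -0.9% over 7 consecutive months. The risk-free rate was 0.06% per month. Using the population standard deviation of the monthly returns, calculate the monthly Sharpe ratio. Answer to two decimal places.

0.31

r̄ = (1.4 − 0.9 − 0.5 + 0.9 + 0.2 + 3.3 − 0.9) / 7 = 0.5000%
Σ(r − r̄)² = (1.4 − 0.5000)² + (-0.9 − 0.5000)² + … = 13.8200
σ = √[13.8200 / 7] = 1.4051%
Sharpe = (r̄ − rf) / σ = (0.5000 − 0.06) / 1.4051 = 0.4400 / 1.4051 = 0.3131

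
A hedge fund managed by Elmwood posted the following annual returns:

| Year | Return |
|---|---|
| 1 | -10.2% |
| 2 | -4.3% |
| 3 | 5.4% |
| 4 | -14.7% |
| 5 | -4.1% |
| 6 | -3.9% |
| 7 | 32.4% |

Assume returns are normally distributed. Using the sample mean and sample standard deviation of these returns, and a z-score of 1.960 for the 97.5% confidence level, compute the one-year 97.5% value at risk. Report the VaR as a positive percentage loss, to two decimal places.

Mean return μ = 0.60 / 7 = 0.0857%
Sample std dev = √[1449.5086 / 6] = 15.5430%
VaR = −(μ − z·σ) = −(0.0857 − 1.960 × 15.5430) = −(-30.3786) = 30.3786%

30.38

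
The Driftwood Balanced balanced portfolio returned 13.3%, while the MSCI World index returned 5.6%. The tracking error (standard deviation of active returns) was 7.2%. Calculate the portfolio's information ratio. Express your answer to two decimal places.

1.07

IR = (Rp − Rb) / TE = (13.3% − 5.6%) / 7.2% = 7.70% / 7.2% = 1.0694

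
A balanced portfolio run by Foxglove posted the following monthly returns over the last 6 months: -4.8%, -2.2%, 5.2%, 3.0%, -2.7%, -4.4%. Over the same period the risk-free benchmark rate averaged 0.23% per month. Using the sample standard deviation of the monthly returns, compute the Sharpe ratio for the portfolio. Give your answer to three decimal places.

r̄ = (-4.8 − 2.2 + 5.2 + 3 − 2.7 − 4.4) / 6 = -5.90 / 6 = -0.9833%
Sample σ = √[Σ(r − r̄)² / 5] = √[84.7683 / 5] = √16.9537 = 4.1175%
Sharpe = (r̄ − rf) / σ = (-0.9833 − 0.23) / 4.1175 = -1.2133 / 4.1175 = -0.2947

-0.295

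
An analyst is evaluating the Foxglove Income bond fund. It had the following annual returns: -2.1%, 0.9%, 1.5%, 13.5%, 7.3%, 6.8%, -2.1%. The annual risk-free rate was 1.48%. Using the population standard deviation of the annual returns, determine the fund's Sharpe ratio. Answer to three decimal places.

r̄ = (-2.1 + 0.9 + 1.5 + 13.5 + 7.3 + 6.8 − 2.1) / 7 = 25.80 / 7 = 3.6857%
Population std dev = √[198.5686 / 7] = 5.3261%
Sharpe = (r̄ − rf) / σ = (3.6857 − 1.48) / 5.3261 = 2.2057 / 5.3261 = 0.4141

0.414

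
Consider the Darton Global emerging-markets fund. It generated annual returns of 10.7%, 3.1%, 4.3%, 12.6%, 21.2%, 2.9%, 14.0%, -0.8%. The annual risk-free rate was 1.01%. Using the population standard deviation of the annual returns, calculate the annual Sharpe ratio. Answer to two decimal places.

Mean return μ = 68.00 / 8 = 8.5000%
Σ(r − μ)² = 377.8400; population σ = √(377.8400/8) = 6.8724%
Sharpe = (μ − rf) / σ = (8.5000 − 1.01) / 6.8724 = 7.4900 / 6.8724 = 1.0899

1.09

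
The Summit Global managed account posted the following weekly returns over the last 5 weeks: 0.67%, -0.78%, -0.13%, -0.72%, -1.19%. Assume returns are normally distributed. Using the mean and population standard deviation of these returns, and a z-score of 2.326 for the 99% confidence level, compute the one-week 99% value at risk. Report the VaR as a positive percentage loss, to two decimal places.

Mean return r̄ = -2.150 / 5 = -0.4300%
Population σ = √[Σ(r − r̄)² / 5] = √[2.0842 / 5] = √0.4168 = 0.6456%
VaR = −(r̄ − z·σ) = −(-0.4300 − 2.326 × 0.6456) = −(-1.9317) = 1.9317%

1.93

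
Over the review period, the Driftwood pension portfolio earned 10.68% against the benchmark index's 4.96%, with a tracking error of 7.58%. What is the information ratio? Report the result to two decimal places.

IR = (Rp − Rb) / TE = (10.68% − 4.96%) / 7.58% = 5.72% / 7.58% = 0.7546

0.75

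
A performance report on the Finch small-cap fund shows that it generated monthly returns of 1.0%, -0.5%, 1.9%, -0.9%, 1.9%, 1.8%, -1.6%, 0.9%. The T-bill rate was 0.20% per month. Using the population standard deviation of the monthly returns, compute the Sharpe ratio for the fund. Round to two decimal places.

μ = (1 − 0.5 + 1.9 − 0.9 + 1.9 + 1.8 − 1.6 + 0.9) / 8 = 4.50 / 8 = 0.5625%
Σ(r − μ)² = 13.3588; population σ = √(13.3588/8) = 1.2922%
Sharpe = (μ − rf) / σ = (0.5625 − 0.2) / 1.2922 = 0.3625 / 1.2922 = 0.2805

0.28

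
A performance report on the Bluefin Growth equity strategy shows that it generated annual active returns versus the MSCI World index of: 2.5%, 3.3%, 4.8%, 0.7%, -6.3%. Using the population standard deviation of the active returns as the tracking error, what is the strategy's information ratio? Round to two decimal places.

Mean return μ = 5.00 / 5 = 1.0000%
Σ(r − μ)² = (2.5 − 1.0000)² + (3.3 − 1.0000)² + (4.8 − 1.0000)² + … = 75.3600
population σ = √(75.3600 / 5) = √15.0720 = 3.8823%
IR = μ / tracking error = 1.0000 / 3.8823 = 0.2576

0.26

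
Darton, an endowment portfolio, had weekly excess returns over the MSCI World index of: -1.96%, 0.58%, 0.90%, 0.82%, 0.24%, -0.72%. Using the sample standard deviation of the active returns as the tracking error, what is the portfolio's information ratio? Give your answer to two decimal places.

r̄ = (-1.96 + 0.58 + 0.9 + 0.82 + 0.24 − 0.72) / 6 = -0.140 / 6 = -0.0233%
Sample std dev = √[6.2331 / 5] = 1.1165%
IR = r̄ / tracking error = -0.0233 / 1.1165 = -0.0209

-0.02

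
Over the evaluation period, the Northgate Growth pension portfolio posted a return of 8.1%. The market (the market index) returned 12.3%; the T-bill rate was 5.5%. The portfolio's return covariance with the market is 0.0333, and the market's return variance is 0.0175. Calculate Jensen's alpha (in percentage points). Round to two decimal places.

β = Cov / Var = 0.0333 / 0.0175 = 1.9029
E[R] = Rf + β(Rm − Rf) = 5.5% + 1.9029 × (12.3% − 5.5%) = 18.4397%
α = Rp − E[R] = 8.1% − 18.4397% = -10.3397

-10.34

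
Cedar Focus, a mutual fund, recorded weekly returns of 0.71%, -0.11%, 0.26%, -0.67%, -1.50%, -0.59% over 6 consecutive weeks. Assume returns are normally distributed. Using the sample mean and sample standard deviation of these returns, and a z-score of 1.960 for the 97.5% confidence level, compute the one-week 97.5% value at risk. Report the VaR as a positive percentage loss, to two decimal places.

μ = (0.71 − 0.11 + 0.26 − 0.67 − 1.5 − 0.59) / 6 = -1.900 / 6 = -0.3167%
Sample σ = √[Σ(r − μ)² / 5] = √[3.0291 / 5] = √0.6058 = 0.7783%
VaR = −(μ − z·σ) = −(-0.3167 − 1.960 × 0.7783) = −(-1.8422) = 1.8422%

1.84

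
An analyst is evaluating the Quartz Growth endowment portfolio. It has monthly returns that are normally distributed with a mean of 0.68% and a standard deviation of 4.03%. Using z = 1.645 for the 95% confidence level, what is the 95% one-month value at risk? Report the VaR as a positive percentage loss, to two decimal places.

VaR (as % loss) = −(μ − z·σ) = −(0.68% − 1.645 × 4.03%) = −(-5.94935%) = 5.94935%

5.95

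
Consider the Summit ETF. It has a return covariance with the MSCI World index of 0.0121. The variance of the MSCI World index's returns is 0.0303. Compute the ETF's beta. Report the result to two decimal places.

0.40

β = Cov(Rp, Rm) / Var(Rm) = 0.0121 / 0.0303 = 0.3993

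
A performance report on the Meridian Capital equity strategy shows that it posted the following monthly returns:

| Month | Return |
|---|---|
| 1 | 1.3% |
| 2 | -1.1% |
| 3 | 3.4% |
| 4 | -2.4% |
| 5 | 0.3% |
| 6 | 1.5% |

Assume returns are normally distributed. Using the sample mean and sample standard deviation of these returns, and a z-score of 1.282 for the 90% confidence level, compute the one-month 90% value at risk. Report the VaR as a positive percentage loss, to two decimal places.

Mean return μ = 3.00 / 6 = 0.5000%
Sample σ = √[Σ(r − μ)² / 5] = √[21.0600 / 5] = √4.2120 = 2.0523%
VaR = −(μ − z·σ) = −(0.5000 − 1.282 × 2.0523) = −(-2.1310) = 2.1310%

2.13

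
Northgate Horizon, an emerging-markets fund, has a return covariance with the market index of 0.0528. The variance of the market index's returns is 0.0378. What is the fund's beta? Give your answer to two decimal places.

1.40

β = Cov(Rp, Rm) / Var(Rm) = 0.0528 / 0.0378 = 1.3968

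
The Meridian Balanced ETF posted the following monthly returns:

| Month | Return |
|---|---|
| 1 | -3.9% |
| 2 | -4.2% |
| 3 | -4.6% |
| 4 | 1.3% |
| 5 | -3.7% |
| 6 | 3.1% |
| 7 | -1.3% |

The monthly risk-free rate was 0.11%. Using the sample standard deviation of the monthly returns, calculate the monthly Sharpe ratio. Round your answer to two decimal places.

Mean return r̄ = -13.30 / 7 = -1.9000%
Sample σ = √[Σ(r − r̄)² / 6] = √[55.4200 / 6] = √9.2367 = 3.0392%
Sharpe = (r̄ − rf) / σ = (-1.9000 − 0.11) / 3.0392 = -2.0100 / 3.0392 = -0.6614

-0.66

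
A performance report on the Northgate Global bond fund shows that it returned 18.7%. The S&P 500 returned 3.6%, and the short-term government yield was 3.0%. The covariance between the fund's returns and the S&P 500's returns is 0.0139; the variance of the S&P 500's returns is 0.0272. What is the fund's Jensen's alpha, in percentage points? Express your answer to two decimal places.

β = Cov / Var = 0.0139 / 0.0272 = 0.5110
E[R] = Rf + β(Rm − Rf) = 3.0% + 0.5110 × (3.6% − 3.0%) = 3.3066%
α = Rp − E[R] = 18.7% − 3.3066% = 15.3934

15.39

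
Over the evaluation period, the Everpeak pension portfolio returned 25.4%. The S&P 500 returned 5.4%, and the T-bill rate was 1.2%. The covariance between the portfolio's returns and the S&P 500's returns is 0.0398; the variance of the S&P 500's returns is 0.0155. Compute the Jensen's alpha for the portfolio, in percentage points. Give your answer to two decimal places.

β = Cov / Var = 0.0398 / 0.0155 = 2.5677
E[R] = Rf + β(Rm − Rf) = 1.2% + 2.5677 × (5.4% − 1.2%) = 11.9843%
α = Rp − E[R] = 25.4% − 11.9843% = 13.4157

13.42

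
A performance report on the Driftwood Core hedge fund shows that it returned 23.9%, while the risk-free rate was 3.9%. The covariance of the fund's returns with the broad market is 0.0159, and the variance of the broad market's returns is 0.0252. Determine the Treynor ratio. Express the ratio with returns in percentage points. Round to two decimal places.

β = Cov / Var = 0.0159 / 0.0252 = 0.6310
Treynor = (Rp − Rf) / β = (23.9% − 3.9%) / 0.6310 = 20.00 / 0.6310 = 31.6957

31.70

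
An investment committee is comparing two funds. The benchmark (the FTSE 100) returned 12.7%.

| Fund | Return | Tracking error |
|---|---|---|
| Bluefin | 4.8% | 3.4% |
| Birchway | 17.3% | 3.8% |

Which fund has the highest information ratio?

Bluefin: IR = (4.8% − 12.7%) / 3.4% = -2.324
Birchway: IR = (17.3% − 12.7%) / 3.8% = 1.211
Highest: Birchway (1.211).

Birchway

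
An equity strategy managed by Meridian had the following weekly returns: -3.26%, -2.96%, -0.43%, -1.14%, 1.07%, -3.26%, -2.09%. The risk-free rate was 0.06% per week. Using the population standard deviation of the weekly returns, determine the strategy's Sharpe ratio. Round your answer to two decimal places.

Mean return r̄ = -12.070 / 7 = -1.7243%
Population σ = √[Σ(r − r̄)² / 7] = √[16.2022 / 7] = √2.3146 = 1.5214%
Sharpe = (r̄ − rf) / σ = (-1.7243 − 0.06) / 1.5214 = -1.7843 / 1.5214 = -1.1728

-1.17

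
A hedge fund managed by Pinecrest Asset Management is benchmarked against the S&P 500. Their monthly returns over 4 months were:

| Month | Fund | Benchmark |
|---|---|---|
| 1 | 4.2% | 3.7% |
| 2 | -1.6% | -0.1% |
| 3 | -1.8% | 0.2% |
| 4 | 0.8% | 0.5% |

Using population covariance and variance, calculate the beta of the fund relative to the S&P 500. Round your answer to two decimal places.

1.50

r̄p = 0.4000%,  r̄m = 1.0750%
Cov = Σ(rp − r̄p)(rm − r̄m) / 4 = 3.5050
Var(rm) = Σ(rm − r̄m)² / 4 = 2.3419
β = Cov / Var = 3.5050 / 2.3419 = 1.4966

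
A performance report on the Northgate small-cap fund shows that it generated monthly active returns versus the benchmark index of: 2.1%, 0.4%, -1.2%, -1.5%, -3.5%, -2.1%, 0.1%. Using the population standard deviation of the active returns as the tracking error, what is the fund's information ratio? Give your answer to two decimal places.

r̄ = (2.1 + 0.4 − 1.2 − 1.5 − 3.5 − 2.1 + 0.1) / 7 = -5.70 / 7 = -0.8143%
Population std dev = √[20.2886 / 7] = 1.7025%
IR = r̄ / tracking error = -0.8143 / 1.7025 = -0.4783

-0.48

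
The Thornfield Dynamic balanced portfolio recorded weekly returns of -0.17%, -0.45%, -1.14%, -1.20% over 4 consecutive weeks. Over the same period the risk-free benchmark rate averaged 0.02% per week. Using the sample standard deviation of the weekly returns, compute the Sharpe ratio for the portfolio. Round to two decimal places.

r̄ = (-0.17 − 0.45 − 1.14 − 1.2) / 4 = -2.960 / 4 = -0.7400%
Σ(r − r̄)² = (-0.17 − (-0.7400))² + (-0.45 − (-0.7400))² + … = 0.7806
sample σ = √(0.7806 / 3) = √0.2602 = 0.5101%
Sharpe = (r̄ − rf) / σ = (-0.7400 − 0.02) / 0.5101 = -0.7600 / 0.5101 = -1.4899

-1.49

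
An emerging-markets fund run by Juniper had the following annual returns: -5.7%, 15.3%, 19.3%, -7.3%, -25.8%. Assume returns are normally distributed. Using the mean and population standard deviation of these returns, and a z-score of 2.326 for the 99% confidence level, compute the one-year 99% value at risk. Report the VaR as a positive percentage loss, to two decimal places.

Mean return r̄ = -4.20 / 5 = -0.8400%
Σ(r − r̄)² = (-5.7 − (-0.8400))² + (15.3 − (-0.8400))² + (19.3 − (-0.8400))² + … = 1354.4720
σ = √[1354.4720 / 5] = 16.4589%
VaR = −(r̄ − z·σ) = −(-0.8400 − 2.326 × 16.4589) = −(-39.1234) = 39.1234%

39.12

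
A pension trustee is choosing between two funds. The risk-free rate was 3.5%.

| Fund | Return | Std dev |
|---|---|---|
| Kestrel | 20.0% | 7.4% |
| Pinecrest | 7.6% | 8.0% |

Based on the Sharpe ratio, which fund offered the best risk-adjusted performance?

Kestrel: Sharpe ratio = (20.0% − 3.5%) / 7.4% = 2.230
Pinecrest: Sharpe ratio = (7.6% − 3.5%) / 8.0% = 0.513
Highest: Kestrel (2.230).

Kestrel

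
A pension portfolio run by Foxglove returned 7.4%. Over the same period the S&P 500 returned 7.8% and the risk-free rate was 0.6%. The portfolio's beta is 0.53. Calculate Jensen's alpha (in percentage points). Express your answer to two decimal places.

2.98

CAPM expected return = Rf + β(Rm − Rf) = 0.6% + 0.53 × (7.8% − 0.6%) = 0.6 + 0.53 × 7.20 = 4.4160%
Jensen's α = Rp − E[R] = 7.4% − 4.4160% = 2.9840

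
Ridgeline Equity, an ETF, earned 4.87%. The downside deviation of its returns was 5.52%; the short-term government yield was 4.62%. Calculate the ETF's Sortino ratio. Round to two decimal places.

Sortino = (Rp − Rf) / σd = (4.87% − 4.62%) / 5.52% = 0.25% / 5.52% = 0.0453

0.05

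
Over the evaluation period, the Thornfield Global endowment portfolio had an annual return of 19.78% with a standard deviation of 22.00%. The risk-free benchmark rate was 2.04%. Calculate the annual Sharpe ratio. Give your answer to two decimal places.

Sharpe = (Rp − Rf) / σp = (19.78% − 2.04%) / 22.00% = 17.74% / 22.00% = 0.8064

0.81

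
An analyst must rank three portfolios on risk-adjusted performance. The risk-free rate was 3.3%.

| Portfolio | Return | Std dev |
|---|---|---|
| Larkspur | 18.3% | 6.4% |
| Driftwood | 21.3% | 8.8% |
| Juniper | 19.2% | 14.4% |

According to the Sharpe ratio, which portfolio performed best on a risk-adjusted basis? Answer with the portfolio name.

Larkspur

Larkspur: Sharpe ratio = (18.3% − 3.3%) / 6.4% = 2.344
Driftwood: Sharpe ratio = (21.3% − 3.3%) / 8.8% = 2.045
Juniper: Sharpe ratio = (19.2% − 3.3%) / 14.4% = 1.104
Highest: Larkspur (2.344).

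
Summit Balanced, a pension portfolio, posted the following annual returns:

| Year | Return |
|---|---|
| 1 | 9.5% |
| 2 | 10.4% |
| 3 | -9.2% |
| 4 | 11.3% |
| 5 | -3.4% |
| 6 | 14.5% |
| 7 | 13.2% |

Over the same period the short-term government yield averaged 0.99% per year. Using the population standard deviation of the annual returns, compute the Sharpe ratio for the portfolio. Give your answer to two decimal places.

0.67

μ = (9.5 + 10.4 − 9.2 + 11.3 − 3.4 + 14.5 + 13.2) / 7 = 6.6143%
Population std dev = √[500.5486 / 7] = 8.4562%
Sharpe = (μ − rf) / σ = (6.6143 − 0.99) / 8.4562 = 5.6243 / 8.4562 = 0.6651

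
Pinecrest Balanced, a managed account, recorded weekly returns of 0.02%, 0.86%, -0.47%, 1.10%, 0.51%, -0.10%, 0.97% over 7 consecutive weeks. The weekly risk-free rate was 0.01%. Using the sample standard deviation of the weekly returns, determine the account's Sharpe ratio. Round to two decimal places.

0.67

r̄ = (0.02 + 0.86 − 0.47 + 1.1 + 0.51 − 0.1 + 0.97) / 7 = 0.4129%
Σ(r − r̄)² = 2.1887; sample σ = √(2.1887/6) = 0.6040%
Sharpe = (r̄ − rf) / σ = (0.4129 − 0.01) / 0.6040 = 0.4029 / 0.6040 = 0.6671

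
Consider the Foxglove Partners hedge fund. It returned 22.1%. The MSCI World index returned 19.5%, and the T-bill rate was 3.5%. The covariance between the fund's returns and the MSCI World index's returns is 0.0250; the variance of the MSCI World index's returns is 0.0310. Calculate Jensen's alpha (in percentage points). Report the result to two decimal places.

5.70

β = Cov / Var = 0.0250 / 0.0310 = 0.8065
E[R] = Rf + β(Rm − Rf) = 3.5% + 0.8065 × (19.5% − 3.5%) = 16.4040%
α = Rp − E[R] = 22.1% − 16.4040% = 5.6960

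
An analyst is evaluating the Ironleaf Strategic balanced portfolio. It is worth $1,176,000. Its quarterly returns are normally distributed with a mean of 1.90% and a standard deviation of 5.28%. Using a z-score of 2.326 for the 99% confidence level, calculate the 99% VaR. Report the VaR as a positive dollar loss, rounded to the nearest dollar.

Return at the 99% tail: μ − z·σ = 1.90% − 2.326 × 5.28% = 1.9 − 12.28128 = -10.38128%
VaR = −(-10.38128%) × $1,176,000 = 10.38128% × $1,176,000 = $122,084

$122,084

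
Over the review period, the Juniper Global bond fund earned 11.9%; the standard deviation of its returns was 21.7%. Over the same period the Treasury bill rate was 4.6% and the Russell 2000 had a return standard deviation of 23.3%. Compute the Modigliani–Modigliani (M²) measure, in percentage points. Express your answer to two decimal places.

12.44

Sharpe = (Rp − Rf) / σp = (11.9% − 4.6%) / 21.7% = 0.3364
M² = Rf + Sharpe × σm = 4.6% + 0.3364 × 23.3% = 12.4381%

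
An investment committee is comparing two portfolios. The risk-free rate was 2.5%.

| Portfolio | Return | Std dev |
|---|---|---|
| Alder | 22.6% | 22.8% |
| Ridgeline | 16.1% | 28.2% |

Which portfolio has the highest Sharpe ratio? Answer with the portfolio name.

Alder: Sharpe ratio = (22.6% − 2.5%) / 22.8% = 0.882
Ridgeline: Sharpe ratio = (16.1% − 2.5%) / 28.2% = 0.482
Highest: Alder (0.882).

Alder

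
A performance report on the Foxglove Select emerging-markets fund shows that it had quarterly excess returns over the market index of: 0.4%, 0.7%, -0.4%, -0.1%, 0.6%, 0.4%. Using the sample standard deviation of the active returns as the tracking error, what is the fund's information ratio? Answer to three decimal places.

Mean return r̄ = 1.60 / 6 = 0.2667%
Sample std dev = √[0.9133 / 5] = 0.4274%
IR = r̄ / tracking error = 0.2667 / 0.4274 = 0.6240

0.624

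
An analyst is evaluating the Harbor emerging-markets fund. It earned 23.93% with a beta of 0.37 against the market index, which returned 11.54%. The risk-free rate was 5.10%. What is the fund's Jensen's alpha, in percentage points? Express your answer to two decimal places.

CAPM expected return = Rf + β(Rm − Rf) = 5.10% + 0.37 × (11.54% − 5.10%) = 5.1 + 0.37 × 6.44 = 7.4828%
Jensen's α = Rp − E[R] = 23.93% − 7.4828% = 16.4472

16.45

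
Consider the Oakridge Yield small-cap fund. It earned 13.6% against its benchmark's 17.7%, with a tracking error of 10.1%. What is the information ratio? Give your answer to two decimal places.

IR = (Rp − Rb) / TE = (13.6% − 17.7%) / 10.1% = -4.10% / 10.1% = -0.4059

-0.41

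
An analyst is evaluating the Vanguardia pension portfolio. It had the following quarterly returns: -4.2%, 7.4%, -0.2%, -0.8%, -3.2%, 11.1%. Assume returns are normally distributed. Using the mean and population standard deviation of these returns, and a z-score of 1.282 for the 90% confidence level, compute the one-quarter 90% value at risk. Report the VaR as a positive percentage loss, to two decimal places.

μ = (-4.2 + 7.4 − 0.2 − 0.8 − 3.2 + 11.1) / 6 = 10.10 / 6 = 1.6833%
Σ(r − μ)² = (-4.2 − 1.6833)² + (7.4 − 1.6833)² + (-0.2 − 1.6833)² + … = 189.5283
σ = √[189.5283 / 6] = 5.6203%
VaR = −(μ − z·σ) = −(1.6833 − 1.282 × 5.6203) = −(-5.5219) = 5.5219%

5.52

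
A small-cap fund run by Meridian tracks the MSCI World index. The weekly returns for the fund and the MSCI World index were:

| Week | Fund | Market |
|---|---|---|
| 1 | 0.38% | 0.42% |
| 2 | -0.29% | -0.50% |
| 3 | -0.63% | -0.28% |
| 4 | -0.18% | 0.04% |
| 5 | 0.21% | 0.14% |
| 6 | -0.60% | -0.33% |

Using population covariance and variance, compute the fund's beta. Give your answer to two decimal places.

r̄p = -0.1850%,  r̄m = -0.0850%
Cov = Σ(rp − r̄p)(rm − r̄m) / 6 = 0.1011
Var(rm) = Σ(rm − r̄m)² / 6 = 0.0986
β = Cov / Var = 0.1011 / 0.0986 = 1.0254

1.03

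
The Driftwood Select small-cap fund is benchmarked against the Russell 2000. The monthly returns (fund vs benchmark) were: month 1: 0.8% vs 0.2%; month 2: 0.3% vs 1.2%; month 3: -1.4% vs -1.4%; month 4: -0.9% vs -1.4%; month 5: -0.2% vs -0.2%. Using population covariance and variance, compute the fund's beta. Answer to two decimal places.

0.68

r̄p = -0.2800%,  r̄m = -0.3200%
Cov = Σ(rp − r̄p)(rm − r̄m) / 5 = 0.6664
Var(rm) = Σ(rm − r̄m)² / 5 = 0.9856
β = Cov / Var = 0.6664 / 0.9856 = 0.6761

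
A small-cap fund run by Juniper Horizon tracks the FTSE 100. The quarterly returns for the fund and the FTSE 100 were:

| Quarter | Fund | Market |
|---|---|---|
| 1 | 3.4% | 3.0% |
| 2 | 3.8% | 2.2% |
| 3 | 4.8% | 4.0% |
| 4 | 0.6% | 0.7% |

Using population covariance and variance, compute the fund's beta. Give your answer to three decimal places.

r̄p = 3.1500%,  r̄m = 2.4750%
Cov = Σ(rp − r̄p)(rm − r̄m) / 4 = 1.7488
Var(rm) = Σ(rm − r̄m)² / 4 = 1.4569
β = Cov / Var = 1.7488 / 1.4569 = 1.2004

1.200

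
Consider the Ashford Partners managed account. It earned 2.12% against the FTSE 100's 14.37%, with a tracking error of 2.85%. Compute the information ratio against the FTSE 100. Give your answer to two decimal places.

-4.30

IR = (Rp − Rb) / TE = (2.12% − 14.37%) / 2.85% = -12.25% / 2.85% = -4.2982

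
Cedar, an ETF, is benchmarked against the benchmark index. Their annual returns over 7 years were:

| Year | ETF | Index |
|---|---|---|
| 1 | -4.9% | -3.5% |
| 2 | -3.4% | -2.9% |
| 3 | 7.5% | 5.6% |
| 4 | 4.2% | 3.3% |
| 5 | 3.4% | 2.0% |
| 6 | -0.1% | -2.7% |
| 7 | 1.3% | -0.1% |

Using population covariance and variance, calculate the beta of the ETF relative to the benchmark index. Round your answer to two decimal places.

r̄p = 1.1429%,  r̄m = 0.2429%
Cov = Σ(rp − r̄p)(rm − r̄m) / 7 = 12.5524
Var(rm) = Σ(rm − r̄m)² / 7 = 10.5424
β = Cov / Var = 12.5524 / 10.5424 = 1.1907

1.19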